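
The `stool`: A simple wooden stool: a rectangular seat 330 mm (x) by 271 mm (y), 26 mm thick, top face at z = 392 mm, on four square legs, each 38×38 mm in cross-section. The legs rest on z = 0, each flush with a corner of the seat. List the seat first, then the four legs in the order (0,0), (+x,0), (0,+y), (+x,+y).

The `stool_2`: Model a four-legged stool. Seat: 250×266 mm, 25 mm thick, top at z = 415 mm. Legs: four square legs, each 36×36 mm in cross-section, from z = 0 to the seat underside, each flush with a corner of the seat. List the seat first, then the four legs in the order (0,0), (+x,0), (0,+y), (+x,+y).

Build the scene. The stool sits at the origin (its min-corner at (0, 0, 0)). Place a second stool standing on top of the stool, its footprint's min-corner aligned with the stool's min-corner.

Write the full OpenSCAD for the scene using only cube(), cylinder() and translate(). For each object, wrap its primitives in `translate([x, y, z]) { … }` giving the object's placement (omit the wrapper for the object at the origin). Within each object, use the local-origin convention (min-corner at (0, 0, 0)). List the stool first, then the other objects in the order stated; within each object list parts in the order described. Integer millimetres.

translate([0, 0, 366]) cube([330, 271, 26]);
cube([38, 38, 366]);
translate([292, 0, 0]) cube([38, 38, 366]);
translate([0, 233, 0]) cube([38, 38, 366]);
translate([292, 233, 0]) cube([38, 38, 366]);
translate([0, 0, 392]) {
  translate([0, 0, 390]) cube([250, 266, 25]);
  cube([36, 36, 390]);
  translate([214, 0, 0]) cube([36, 36, 390]);
  translate([0, 230, 0]) cube([36, 36, 390]);
  translate([214, 230, 0]) cube([36, 36, 390]);
}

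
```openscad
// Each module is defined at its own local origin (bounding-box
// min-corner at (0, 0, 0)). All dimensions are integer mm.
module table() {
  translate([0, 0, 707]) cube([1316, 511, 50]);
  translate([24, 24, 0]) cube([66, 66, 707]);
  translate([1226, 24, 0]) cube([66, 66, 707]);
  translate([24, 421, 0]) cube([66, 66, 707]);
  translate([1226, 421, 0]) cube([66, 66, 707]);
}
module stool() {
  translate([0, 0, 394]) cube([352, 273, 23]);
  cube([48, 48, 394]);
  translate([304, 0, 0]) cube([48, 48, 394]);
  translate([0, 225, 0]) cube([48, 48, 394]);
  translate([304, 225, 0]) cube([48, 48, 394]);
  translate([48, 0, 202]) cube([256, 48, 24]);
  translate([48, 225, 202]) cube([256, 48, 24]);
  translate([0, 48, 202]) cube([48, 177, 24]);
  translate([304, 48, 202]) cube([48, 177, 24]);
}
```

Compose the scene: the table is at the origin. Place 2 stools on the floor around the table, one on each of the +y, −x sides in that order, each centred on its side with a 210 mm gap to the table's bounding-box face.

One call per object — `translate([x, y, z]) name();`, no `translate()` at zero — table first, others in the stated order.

table();
translate([482, 721, 0]) stool();
translate([-562, 119, 0]) stool();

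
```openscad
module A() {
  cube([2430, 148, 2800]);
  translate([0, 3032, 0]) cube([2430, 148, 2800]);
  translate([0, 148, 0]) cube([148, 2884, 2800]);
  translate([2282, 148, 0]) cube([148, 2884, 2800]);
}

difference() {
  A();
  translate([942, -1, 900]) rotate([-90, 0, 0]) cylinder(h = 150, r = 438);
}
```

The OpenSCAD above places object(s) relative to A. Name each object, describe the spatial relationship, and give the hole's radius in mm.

The subtracted cylinder has r = 438 mm.

A is a house frame. The house frame has a circular hole through its front wall. The hole's radius is 438 mm.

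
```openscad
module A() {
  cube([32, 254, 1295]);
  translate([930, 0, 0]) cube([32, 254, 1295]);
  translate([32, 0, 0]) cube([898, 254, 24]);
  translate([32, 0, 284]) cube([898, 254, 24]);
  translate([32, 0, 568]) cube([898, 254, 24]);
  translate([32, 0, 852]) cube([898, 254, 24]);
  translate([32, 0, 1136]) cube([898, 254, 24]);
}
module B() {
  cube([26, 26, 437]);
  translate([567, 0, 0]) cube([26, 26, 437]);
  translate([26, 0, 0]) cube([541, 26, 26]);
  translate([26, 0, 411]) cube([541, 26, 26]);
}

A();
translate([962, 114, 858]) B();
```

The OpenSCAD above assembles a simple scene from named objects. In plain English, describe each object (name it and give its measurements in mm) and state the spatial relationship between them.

A is an open bookshelf. Two side panels, each 32 mm thick, 254 mm deep and 1295 mm tall, stand 962 mm apart (outside-to-outside). Between them sit 5 shelves, each 24 mm thick and 254 mm deep, spanning the full gap between the sides. The bottom shelf rests on the floor (its underside at z = 0) and the clear gap between one shelf's top and the next shelf's underside is 260 mm.

B is a rectangular picture frame lying in the x–z plane (depth along y). The opening is 541 mm wide (x) by 385 mm tall (z), surrounded by a border 26 mm wide on all four sides. The frame is 26 mm deep and is made of two full-height vertical stiles with two horizontal rails fitted between them.

The picture frame is beside the bookshelf with their tops flush at z = 1295.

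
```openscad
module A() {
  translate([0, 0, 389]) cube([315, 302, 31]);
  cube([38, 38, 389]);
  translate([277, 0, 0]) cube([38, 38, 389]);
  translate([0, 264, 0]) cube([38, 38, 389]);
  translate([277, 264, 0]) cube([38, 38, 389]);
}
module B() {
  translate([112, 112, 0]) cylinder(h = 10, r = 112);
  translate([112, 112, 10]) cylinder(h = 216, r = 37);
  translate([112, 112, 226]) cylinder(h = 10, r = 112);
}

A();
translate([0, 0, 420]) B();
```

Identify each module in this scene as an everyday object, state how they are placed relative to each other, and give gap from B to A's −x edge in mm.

A is a stool. B is a spool. The spool is on top of the stool. The gap from the spool to the stool's −x edge is 0 mm.

The spool's min-x is at 0; the stool's min-x is 0; gap = 0 mm.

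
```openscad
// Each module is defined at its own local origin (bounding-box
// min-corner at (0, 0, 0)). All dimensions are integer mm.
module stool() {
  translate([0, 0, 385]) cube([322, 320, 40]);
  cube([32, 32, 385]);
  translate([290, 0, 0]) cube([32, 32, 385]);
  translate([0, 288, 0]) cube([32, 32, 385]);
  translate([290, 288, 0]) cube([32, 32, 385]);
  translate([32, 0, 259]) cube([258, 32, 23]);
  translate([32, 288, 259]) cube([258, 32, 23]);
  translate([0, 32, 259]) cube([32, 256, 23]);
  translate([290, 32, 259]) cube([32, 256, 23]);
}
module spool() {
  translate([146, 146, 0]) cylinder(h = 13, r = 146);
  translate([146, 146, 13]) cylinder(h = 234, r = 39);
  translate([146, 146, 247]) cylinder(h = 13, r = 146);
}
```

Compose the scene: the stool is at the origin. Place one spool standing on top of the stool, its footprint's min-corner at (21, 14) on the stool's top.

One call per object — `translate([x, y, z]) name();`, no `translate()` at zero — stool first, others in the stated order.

stool();
translate([21, 14, 425]) spool();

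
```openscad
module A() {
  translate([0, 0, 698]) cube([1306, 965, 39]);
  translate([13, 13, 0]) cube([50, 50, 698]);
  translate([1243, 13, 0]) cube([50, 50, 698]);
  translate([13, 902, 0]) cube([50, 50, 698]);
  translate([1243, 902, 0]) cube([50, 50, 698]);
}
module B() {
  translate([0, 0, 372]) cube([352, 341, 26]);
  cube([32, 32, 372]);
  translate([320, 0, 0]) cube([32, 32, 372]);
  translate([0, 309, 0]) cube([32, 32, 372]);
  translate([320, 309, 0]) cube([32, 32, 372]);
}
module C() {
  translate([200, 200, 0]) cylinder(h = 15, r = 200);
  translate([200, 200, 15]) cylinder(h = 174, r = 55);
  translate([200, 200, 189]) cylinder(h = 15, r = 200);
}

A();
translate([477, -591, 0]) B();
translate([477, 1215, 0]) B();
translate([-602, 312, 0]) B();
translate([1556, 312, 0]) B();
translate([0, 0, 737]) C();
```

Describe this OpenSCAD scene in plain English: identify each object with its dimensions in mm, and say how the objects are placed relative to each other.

A is a table with a 1306×965 mm rectangular top, 39 mm thick, top surface at z = 737 mm, supported by four 50×50 mm square legs, each inset 13 mm from the nearest pair of top edges, running from the floor.

B is a four-legged stool. The seat is a 352×341×26 mm slab whose top surface is at z = 398 mm; four square legs, each 32×32 mm in cross-section, run from the floor (z = 0) to the underside of the seat, each flush with a corner of the seat.

C is a spool: two coaxial disc flanges of radius 200 mm and thickness 15 mm, joined by a core cylinder of radius 55 mm and height 174 mm. The lower flange rests on z = 0 and the three cylinders share a vertical axis.

Four stools sit around the table at the −y, +y, −x, +x sides. The spool is on top of the table.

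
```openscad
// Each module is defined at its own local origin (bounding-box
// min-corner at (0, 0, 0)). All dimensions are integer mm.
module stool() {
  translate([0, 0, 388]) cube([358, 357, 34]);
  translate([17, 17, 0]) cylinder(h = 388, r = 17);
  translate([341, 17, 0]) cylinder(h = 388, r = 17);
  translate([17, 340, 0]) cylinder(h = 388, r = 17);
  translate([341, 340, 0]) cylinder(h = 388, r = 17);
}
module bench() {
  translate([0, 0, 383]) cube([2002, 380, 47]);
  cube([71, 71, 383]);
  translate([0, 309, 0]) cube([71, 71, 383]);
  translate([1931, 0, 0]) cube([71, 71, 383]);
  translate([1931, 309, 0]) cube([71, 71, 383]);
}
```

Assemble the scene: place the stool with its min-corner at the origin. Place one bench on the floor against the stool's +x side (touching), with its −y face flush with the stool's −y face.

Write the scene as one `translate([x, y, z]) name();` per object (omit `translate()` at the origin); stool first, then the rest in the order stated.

stool();
translate([358, 0, 0]) bench();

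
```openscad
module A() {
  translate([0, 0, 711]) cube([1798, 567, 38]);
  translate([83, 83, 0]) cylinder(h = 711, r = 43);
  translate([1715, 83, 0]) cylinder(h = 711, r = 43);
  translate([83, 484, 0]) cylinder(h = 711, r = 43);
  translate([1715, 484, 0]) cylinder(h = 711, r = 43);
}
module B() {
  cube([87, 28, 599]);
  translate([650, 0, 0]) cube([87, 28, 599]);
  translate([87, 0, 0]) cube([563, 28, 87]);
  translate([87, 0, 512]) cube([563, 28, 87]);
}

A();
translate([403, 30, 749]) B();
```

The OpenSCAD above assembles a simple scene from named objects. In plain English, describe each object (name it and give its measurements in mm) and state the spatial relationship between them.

A is a table with a 1798×567 mm rectangular top, 38 mm thick, top surface at z = 749 mm, supported by four round legs of 86 mm diameter, each leg's bounding box inset 40 mm from the nearest pair of top edges, running from the floor.

B is a picture frame with a 563×425 mm rectangular opening (x by z) and a uniform 87 mm border on every side. Frame depth is 28 mm along y. It is built from two vertical stiles running the full outside height and two horizontal rails spanning the gap between the stiles.

The picture frame is on top of the table.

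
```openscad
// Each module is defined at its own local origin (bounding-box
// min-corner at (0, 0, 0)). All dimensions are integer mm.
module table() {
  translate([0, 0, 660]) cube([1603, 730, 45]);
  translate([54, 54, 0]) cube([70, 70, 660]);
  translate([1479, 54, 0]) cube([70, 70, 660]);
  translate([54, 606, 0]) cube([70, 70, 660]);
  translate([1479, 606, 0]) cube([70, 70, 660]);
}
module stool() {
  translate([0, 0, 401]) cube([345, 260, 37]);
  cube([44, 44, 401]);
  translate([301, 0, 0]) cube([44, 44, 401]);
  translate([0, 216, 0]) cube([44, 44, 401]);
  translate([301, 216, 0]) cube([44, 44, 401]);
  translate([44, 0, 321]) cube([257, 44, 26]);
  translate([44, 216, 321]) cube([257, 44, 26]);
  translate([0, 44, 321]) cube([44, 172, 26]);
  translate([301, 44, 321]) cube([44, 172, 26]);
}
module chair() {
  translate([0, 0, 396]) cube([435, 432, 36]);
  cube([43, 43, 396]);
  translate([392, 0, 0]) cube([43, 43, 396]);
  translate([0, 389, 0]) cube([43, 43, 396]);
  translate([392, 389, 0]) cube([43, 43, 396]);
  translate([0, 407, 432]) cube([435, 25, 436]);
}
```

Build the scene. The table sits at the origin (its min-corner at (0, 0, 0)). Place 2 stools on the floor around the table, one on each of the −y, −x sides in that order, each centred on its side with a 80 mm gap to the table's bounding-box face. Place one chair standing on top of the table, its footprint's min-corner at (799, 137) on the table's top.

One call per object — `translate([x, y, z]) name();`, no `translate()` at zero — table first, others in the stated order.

table();
translate([629, -340, 0]) stool();
translate([-425, 235, 0]) stool();
translate([799, 137, 705]) chair();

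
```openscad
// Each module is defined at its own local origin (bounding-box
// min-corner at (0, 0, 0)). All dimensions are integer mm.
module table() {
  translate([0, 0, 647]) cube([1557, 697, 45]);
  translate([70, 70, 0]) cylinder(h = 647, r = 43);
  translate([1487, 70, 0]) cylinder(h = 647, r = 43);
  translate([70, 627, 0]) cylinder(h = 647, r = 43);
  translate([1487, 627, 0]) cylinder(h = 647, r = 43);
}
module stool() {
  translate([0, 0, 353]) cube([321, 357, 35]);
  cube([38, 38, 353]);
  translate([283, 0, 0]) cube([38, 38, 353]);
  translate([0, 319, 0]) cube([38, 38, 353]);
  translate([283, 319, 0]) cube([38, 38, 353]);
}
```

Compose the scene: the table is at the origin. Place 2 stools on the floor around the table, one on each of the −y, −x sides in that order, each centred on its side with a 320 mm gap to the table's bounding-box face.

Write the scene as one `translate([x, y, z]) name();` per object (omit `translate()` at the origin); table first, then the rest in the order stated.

table();
translate([618, -677, 0]) stool();
translate([-641, 170, 0]) stool();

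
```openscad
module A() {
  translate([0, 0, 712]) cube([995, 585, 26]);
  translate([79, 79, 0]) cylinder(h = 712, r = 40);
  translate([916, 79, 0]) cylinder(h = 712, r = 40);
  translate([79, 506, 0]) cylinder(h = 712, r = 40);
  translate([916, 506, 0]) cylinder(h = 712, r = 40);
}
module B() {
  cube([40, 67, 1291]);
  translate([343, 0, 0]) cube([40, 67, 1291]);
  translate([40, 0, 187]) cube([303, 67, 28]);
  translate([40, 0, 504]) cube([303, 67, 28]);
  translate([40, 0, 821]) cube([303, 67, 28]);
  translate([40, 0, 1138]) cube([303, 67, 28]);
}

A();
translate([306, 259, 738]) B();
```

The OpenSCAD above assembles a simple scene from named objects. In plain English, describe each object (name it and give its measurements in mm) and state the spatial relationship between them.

A is a table: top 995 mm (x) × 585 mm (y), 26 mm thick, upper face at z = 738 mm, on four round legs of 80 mm diameter, each leg's bounding box inset 39 mm from the nearest pair of top edges, running from z = 0 to the bottom of the top.

B is a straight ladder. Two 40×67 mm vertical rails, 1291 mm tall, stand 383 mm apart (outside-to-outside) with their front faces coplanar on the −y side. 4 rungs, each 67 mm deep and 28 mm tall, span between the inner faces of the rails, front faces flush with the rails. The lowest rung's underside is at z = 187 mm and rungs are spaced 317 mm apart (underside to underside).

The ladder is on top of the table, centred.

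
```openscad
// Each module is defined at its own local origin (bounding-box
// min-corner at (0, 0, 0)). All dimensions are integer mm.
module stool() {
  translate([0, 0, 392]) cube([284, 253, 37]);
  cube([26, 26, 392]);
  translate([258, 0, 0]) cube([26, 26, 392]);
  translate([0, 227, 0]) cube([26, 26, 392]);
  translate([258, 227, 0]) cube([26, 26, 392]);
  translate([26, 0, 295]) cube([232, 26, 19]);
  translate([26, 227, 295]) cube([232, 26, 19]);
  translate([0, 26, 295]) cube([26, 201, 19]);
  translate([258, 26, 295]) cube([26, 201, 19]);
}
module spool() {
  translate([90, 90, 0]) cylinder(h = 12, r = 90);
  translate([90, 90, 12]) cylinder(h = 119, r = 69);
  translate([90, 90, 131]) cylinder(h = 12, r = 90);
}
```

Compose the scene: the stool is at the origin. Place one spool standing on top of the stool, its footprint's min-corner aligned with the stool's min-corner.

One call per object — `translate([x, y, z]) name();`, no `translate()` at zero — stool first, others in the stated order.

stool();
translate([0, 0, 429]) spool();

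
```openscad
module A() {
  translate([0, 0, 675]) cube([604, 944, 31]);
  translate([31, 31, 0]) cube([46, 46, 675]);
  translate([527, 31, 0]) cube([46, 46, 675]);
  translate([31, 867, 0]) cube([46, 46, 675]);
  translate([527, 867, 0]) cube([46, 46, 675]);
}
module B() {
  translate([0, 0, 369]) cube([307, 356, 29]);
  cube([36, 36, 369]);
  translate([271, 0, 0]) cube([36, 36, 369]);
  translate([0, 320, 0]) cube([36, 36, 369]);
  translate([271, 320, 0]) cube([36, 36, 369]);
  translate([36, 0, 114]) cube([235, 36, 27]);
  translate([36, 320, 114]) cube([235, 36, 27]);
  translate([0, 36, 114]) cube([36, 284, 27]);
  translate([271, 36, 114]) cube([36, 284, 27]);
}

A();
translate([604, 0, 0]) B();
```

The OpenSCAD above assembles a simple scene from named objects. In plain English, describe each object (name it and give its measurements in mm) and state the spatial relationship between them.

A is a table with a 604×944 mm rectangular top, 31 mm thick, top surface at z = 706 mm, supported by four 46×46 mm square legs, each inset 31 mm from the nearest pair of top edges, running from the floor.

B is a four-legged stool. The seat is a 307×356×29 mm slab whose top surface is at z = 398 mm; four square legs, each 36×36 mm in cross-section, run from the floor (z = 0) to the underside of the seat, each flush with a corner of the seat. Four stretchers, 36 mm wide and 27 mm tall, connect adjacent legs with their undersides at z = 114 mm, each running between the inner faces of the legs it joins and aligned with the legs' outer faces on the other axis.

The stool is against the table's +x side, with their −y faces flush.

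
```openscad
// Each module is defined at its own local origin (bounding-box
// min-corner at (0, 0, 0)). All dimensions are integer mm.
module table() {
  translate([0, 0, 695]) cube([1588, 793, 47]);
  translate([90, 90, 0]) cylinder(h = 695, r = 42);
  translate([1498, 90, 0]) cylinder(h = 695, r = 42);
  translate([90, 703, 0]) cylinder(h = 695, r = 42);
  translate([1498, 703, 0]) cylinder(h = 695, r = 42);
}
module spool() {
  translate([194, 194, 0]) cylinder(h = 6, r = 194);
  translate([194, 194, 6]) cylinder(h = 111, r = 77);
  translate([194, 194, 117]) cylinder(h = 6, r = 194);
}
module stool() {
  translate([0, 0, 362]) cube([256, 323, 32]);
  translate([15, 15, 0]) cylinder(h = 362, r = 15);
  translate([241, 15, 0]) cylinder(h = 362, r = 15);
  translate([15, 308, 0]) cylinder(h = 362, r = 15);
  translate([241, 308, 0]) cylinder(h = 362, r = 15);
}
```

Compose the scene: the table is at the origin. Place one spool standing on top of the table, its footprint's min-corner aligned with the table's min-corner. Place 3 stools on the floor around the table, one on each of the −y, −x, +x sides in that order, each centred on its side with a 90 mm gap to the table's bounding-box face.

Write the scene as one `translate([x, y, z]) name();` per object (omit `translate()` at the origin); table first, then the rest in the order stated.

table();
translate([0, 0, 742]) spool();
translate([666, -413, 0]) stool();
translate([-346, 235, 0]) stool();
translate([1678, 235, 0]) stool();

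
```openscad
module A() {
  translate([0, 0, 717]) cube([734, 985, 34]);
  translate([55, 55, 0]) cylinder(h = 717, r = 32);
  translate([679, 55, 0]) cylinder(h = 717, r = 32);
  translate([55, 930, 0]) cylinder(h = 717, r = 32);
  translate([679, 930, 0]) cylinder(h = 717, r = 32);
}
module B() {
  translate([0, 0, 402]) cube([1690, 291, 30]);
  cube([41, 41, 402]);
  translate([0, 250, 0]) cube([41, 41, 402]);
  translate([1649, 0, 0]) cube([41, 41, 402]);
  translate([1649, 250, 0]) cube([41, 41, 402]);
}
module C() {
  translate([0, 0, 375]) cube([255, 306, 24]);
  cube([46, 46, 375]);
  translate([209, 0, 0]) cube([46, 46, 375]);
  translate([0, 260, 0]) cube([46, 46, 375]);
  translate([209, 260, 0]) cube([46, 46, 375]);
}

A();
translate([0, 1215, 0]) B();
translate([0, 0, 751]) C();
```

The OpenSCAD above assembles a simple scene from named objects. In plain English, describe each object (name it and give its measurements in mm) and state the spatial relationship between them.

A is a table: top 734 mm (x) × 985 mm (y), 34 mm thick, upper face at z = 751 mm, on four round legs of 64 mm diameter, each leg's bounding box inset 23 mm from the nearest pair of top edges, running from z = 0 to the bottom of the top.

B is a long wooden bench with a 1690 mm (x) × 291 mm (y) seat, 30 mm thick, its top surface 432 mm above the floor. Four 41 mm square legs at the seat corners, flush with the edges, run from z = 0 to the seat underside.

C is a four-legged stool. The seat is 255×306 mm, 24 mm thick, top at z = 399 mm. It stands on four square legs, each 46×46 mm in cross-section, from z = 0 to the seat underside, each flush with a corner of the seat.

The bench is on the floor beside the table on its +y side. The stool is on top of the table.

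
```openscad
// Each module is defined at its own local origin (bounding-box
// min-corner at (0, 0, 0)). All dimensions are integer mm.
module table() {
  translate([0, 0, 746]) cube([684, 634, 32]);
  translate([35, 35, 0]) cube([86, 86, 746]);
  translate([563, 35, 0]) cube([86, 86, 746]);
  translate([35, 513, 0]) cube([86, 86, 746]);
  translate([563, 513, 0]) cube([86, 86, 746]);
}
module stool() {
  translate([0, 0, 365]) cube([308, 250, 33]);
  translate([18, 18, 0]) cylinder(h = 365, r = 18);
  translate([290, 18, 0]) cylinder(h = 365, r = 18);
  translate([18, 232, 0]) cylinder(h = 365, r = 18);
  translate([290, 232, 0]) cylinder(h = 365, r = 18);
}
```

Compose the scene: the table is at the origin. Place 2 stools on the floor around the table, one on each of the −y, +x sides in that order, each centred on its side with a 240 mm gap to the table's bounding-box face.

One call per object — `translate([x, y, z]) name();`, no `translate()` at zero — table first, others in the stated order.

table();
translate([188, -490, 0]) stool();
translate([924, 192, 0]) stool();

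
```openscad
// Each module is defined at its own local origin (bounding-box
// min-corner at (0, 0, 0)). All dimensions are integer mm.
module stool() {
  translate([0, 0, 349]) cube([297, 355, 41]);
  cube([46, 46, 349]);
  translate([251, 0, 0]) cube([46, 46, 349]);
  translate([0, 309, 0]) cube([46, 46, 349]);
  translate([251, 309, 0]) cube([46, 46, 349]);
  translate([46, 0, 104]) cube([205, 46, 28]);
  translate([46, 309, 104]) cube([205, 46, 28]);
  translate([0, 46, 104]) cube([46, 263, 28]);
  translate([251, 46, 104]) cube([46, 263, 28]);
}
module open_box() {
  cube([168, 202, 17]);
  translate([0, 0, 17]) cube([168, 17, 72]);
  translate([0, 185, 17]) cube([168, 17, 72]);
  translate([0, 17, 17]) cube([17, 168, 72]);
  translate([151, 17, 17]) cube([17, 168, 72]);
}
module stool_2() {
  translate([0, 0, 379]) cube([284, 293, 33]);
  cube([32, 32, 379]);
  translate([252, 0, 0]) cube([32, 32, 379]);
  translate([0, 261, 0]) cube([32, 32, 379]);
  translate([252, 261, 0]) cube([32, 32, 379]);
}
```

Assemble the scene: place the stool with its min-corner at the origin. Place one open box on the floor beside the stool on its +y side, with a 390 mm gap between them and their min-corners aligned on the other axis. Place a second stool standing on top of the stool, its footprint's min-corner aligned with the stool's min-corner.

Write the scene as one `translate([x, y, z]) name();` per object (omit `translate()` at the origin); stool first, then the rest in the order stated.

stool();
translate([0, 745, 0]) open_box();
translate([0, 0, 390]) stool_2();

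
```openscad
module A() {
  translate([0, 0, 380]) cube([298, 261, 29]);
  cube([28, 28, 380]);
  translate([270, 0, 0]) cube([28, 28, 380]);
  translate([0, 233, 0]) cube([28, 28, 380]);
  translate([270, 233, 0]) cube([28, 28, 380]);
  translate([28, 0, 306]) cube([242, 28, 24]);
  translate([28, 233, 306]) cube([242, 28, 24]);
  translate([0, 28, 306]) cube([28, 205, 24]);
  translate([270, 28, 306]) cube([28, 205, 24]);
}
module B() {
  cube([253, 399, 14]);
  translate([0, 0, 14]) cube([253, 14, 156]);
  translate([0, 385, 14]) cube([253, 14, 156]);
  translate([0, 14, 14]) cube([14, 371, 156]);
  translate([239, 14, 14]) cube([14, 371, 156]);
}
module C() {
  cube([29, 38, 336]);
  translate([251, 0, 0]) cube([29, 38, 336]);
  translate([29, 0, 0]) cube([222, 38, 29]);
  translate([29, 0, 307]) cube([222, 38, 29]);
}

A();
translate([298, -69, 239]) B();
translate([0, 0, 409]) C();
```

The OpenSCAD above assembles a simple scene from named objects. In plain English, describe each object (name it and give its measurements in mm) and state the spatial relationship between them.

A is a four-legged stool. The seat is a 298×261×29 mm slab whose top surface is at z = 409 mm; four square legs, each 28×28 mm in cross-section, run from the floor (z = 0) to the underside of the seat, each flush with a corner of the seat. Four stretchers, 28 mm wide and 24 mm tall, connect adjacent legs with their undersides at z = 306 mm, each running between the inner faces of the legs it joins and aligned with the legs' outer faces on the other axis.

B is an open storage box with external size 253×399×170 mm and wall thickness 14 mm (the base is also 14 mm thick). The base covers the whole footprint; the four walls stand on the base, with the y-facing walls full-width and the x-facing walls fitting between their inner faces.

C is a picture frame with a 222×278 mm rectangular opening (x by z) and a uniform 29 mm border on every side. Frame depth is 38 mm along y. It is built from two vertical stiles running the full outside height and two horizontal rails spanning the gap between the stiles.

The open box is beside the stool with their tops flush at z = 409. The picture frame is on top of the stool.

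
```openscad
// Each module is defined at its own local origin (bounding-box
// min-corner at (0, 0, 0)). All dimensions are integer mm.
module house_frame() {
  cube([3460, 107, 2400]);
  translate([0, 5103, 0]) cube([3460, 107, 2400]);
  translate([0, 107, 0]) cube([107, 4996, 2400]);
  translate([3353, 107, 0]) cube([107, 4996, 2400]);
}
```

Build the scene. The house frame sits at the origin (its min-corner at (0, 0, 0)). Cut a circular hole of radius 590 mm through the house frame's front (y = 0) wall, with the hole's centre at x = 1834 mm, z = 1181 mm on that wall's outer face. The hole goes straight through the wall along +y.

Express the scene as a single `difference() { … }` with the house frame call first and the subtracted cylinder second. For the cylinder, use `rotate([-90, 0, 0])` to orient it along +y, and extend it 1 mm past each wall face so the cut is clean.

difference() {
  house_frame();
  translate([1834, -1, 1181]) rotate([-90, 0, 0]) cylinder(h = 109, r = 590);
}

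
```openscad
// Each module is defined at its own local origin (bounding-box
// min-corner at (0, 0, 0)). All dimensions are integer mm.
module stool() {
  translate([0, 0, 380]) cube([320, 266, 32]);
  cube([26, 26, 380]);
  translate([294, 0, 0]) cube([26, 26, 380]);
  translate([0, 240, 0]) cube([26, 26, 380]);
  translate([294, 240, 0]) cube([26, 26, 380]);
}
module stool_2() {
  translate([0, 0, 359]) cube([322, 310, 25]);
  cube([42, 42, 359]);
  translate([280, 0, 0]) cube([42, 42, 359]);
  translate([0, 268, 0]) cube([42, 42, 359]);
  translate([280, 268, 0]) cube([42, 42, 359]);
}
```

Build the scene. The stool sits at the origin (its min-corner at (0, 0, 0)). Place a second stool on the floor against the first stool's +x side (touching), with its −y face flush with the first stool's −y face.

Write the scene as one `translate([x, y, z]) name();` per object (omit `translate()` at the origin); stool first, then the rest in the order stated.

stool();
translate([320, 0, 0]) stool_2();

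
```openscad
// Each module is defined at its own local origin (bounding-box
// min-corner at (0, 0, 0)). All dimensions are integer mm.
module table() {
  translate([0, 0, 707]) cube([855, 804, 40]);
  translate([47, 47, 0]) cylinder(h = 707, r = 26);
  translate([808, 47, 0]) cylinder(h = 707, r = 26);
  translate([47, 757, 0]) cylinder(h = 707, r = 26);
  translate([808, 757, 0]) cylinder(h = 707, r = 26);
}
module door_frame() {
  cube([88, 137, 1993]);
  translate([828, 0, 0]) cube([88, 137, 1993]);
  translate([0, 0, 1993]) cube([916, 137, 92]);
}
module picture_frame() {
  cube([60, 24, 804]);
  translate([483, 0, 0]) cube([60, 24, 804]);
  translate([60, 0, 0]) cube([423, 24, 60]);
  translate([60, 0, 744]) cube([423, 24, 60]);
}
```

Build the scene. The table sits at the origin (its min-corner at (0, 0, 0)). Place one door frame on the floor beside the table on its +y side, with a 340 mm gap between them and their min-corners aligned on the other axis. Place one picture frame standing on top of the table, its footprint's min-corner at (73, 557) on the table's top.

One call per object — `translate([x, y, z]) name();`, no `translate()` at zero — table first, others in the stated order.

table();
translate([0, 1144, 0]) door_frame();
translate([73, 557, 747]) picture_frame();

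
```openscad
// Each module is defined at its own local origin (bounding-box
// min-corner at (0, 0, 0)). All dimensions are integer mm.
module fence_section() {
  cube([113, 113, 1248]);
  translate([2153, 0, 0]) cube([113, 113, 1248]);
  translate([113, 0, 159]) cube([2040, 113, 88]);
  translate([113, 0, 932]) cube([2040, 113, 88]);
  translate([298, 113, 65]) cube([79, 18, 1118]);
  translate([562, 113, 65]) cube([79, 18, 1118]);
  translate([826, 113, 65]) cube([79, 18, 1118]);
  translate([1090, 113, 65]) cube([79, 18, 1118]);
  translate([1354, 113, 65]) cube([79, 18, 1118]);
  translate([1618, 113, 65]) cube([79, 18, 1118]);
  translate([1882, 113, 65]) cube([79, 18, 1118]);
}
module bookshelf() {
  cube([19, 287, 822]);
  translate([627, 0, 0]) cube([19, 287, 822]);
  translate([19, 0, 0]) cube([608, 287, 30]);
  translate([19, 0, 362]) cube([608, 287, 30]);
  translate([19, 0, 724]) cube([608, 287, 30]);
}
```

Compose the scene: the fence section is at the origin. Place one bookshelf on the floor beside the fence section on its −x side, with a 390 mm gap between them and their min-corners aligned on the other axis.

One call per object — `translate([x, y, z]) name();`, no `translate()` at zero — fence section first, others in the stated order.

fence_section();
translate([-1036, 0, 0]) bookshelf();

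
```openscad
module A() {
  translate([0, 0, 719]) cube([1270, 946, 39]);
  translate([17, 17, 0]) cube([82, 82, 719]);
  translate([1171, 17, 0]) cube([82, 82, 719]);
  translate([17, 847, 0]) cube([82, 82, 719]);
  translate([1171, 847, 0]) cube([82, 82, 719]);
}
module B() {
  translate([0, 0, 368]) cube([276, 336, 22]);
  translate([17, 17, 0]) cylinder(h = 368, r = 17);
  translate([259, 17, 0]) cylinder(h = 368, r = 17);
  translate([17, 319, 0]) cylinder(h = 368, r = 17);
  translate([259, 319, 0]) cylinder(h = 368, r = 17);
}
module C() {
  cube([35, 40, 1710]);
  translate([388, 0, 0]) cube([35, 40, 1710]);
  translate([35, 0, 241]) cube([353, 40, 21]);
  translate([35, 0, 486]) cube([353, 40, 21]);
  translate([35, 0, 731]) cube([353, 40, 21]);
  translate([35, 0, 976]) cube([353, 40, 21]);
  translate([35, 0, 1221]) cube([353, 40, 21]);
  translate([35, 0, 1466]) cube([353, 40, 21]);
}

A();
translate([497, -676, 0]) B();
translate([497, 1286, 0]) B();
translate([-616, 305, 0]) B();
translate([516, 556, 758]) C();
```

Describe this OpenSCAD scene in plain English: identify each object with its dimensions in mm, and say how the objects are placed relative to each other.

A is a table: top 1270 mm (x) × 946 mm (y), 39 mm thick, upper face at z = 758 mm, on four 82×82 mm square legs, each inset 17 mm from the nearest pair of top edges, running from z = 0 to the bottom of the top.

B is a simple wooden stool: a rectangular seat 276 mm (x) by 336 mm (y), 22 mm thick, top face at z = 390 mm, on four round legs, each 34 mm in diameter. The legs rest on z = 0, each leg's axis is inset half a diameter from the nearest pair of seat edges (so the leg's bounding box is flush with the corner).

C is a wooden ladder with two side rails of 35×40 mm section and 1710 mm height, set 423 mm apart overall. Between them run 6 rectangular rungs (40 mm deep, 21 mm thick), front faces flush with the rails' −y face. The bottom of the first rung is 241 mm above the floor and each subsequent rung is 245 mm higher than the one below.

Three stools sit around the table at the −y, +y, −x sides. The ladder is on top of the table.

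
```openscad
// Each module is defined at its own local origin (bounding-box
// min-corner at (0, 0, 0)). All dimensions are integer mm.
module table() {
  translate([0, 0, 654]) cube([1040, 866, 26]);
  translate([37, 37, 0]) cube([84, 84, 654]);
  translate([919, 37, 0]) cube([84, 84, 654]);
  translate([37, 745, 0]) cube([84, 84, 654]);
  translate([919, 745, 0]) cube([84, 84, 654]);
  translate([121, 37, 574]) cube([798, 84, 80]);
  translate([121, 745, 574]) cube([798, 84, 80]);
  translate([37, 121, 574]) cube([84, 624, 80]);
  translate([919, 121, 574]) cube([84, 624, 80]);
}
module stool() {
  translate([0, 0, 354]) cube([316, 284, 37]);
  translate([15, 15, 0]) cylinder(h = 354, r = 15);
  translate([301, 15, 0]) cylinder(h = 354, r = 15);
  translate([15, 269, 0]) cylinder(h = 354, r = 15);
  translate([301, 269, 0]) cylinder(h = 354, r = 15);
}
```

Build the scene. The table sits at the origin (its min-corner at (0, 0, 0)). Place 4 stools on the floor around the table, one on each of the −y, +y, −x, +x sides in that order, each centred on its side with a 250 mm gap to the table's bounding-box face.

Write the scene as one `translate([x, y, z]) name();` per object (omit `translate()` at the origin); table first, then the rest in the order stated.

table();
translate([362, -534, 0]) stool();
translate([362, 1116, 0]) stool();
translate([-566, 291, 0]) stool();
translate([1290, 291, 0]) stool();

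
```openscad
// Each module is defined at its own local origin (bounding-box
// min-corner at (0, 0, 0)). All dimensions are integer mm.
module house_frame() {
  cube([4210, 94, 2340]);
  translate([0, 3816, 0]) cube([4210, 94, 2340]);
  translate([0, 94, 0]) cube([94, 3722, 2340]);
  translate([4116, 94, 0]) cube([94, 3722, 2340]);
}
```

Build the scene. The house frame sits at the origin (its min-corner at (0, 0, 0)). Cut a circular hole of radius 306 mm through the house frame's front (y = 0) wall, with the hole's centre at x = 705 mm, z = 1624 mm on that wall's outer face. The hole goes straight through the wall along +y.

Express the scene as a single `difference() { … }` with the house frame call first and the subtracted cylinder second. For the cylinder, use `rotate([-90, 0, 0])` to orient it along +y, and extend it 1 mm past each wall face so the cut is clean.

difference() {
  house_frame();
  translate([705, -1, 1624]) rotate([-90, 0, 0]) cylinder(h = 96, r = 306);
}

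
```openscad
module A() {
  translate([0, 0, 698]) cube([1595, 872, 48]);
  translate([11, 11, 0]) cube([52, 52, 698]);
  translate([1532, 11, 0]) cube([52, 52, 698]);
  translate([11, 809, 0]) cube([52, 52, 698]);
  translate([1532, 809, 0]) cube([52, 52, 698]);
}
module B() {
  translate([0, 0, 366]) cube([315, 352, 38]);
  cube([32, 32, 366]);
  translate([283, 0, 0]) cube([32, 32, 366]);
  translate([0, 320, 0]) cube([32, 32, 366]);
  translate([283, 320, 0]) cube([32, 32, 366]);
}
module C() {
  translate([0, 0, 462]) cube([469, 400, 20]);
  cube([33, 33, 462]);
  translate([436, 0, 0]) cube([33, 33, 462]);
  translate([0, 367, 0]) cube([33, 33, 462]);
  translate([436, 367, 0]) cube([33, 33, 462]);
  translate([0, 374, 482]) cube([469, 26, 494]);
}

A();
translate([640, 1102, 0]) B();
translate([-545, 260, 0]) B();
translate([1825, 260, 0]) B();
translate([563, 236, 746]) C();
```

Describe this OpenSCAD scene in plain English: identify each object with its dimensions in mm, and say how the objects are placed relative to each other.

A is a table: top 1595 mm (x) × 872 mm (y), 48 mm thick, upper face at z = 746 mm, on four 52×52 mm square legs, each inset 11 mm from the nearest pair of top edges, running from z = 0 to the bottom of the top.

B is a four-legged stool. The seat is a 315×352×38 mm slab whose top surface is at z = 404 mm; four square legs, each 32×32 mm in cross-section, run from the floor (z = 0) to the underside of the seat, each flush with a corner of the seat.

C is a chair: 469×400 mm seat, 20 mm thick, top at z = 482 mm, on four 33 mm square corner legs flush with the seat edges. A 26 mm thick backrest slab spans the full seat width, extending 494 mm above the seat top, its back face flush with the seat's +y edge.

Three stools sit around the table at the +y, −x, +x sides. The chair is on top of the table, centred.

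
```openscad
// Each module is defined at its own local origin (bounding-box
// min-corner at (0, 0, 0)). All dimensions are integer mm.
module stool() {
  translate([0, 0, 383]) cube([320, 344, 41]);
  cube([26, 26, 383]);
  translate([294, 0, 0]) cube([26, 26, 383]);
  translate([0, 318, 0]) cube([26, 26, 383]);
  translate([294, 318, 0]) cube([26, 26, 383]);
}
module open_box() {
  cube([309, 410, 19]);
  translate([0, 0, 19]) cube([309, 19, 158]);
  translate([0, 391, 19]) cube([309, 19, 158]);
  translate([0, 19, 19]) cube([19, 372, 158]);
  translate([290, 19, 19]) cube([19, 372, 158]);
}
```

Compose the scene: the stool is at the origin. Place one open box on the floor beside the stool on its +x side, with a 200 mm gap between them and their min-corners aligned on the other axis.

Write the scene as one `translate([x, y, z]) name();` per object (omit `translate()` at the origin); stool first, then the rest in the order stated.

stool();
translate([520, 0, 0]) open_box();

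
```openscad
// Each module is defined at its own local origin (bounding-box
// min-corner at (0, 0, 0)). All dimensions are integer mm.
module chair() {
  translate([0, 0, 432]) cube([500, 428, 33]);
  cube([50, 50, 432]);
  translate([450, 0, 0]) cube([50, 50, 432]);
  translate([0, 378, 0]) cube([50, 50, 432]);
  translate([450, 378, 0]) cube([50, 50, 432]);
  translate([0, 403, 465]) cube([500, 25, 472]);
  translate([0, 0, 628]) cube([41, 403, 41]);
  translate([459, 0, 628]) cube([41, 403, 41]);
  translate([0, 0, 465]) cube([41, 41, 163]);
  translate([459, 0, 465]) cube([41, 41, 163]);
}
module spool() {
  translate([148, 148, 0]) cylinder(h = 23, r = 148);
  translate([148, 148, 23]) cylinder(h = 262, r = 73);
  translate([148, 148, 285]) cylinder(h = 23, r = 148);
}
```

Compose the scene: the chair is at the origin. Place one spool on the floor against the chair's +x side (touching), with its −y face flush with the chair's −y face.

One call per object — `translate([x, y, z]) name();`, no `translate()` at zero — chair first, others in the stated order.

chair();
translate([500, 0, 0]) spool();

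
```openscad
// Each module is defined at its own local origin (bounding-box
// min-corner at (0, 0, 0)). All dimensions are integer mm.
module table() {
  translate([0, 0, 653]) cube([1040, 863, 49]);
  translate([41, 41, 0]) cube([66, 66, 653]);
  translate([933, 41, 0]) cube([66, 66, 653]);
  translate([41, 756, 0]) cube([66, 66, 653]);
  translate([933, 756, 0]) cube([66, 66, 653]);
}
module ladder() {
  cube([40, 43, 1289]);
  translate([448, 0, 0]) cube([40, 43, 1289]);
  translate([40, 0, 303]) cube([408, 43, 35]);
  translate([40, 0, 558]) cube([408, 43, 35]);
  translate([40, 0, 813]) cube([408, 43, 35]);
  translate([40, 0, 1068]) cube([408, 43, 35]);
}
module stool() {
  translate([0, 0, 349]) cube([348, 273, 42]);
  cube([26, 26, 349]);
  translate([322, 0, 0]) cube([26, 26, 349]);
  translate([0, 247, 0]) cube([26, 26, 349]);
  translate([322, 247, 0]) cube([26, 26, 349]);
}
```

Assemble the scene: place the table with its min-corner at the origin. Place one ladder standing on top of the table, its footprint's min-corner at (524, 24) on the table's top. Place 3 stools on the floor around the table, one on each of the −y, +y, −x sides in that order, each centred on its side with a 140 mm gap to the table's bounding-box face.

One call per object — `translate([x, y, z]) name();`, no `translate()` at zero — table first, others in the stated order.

table();
translate([524, 24, 702]) ladder();
translate([346, -413, 0]) stool();
translate([346, 1003, 0]) stool();
translate([-488, 295, 0]) stool();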